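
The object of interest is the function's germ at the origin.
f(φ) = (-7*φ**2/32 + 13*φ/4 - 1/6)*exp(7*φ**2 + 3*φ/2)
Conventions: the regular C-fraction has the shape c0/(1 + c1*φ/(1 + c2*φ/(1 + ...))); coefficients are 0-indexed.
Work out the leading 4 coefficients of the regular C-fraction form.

Taylor coefficients (expand at 0): a_0 = -1/6, a_1 = 3, a_2 = 317/96, a_3 = 1551/64.
c0 = a_0 = -1/6. Peel one level at a time: if S = 1 + c*φ/S' with S'(0) = 1, then c is the φ-coefficient of S and S' = c*φ/(S - 1).
S_1 = c0/f = 1 + (18)*φ + (5501/16)*φ^2 + ...; c1 = 18.
S_2 = c1*φ/(S_1 - 1) = 1 + (-5501/288)*φ + (-569543/82944)*φ^2 + ...; c2 = -5501/288.
S_3 = c2*φ/(S_2 - 1) = 1 + (-569543/1584288)*φ + ...; c3 = -569543/1584288.

The regular C-fraction coefficients are [-1/6, 18, -5501/288, -569543/1584288].


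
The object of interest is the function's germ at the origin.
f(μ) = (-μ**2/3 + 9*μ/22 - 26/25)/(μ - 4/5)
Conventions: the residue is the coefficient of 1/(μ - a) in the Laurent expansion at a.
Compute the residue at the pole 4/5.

The residue is -764/825.

At the order-1 pole 4/5 set g(μ) = (μ - (4/5))*f(μ) = -μ**2/3 + 9*μ/22 - 26/25.
Simple pole: residue = g(a) at a = 4/5, which is -764/825.


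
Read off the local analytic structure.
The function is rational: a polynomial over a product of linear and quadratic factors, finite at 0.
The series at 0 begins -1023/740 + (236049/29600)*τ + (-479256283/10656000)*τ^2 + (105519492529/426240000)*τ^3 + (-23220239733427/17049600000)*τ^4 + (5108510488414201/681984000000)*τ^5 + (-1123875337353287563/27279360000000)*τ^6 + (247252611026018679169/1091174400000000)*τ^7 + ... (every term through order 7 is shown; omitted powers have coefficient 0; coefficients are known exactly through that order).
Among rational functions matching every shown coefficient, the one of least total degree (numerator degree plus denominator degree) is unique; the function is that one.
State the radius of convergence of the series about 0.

The radius of convergence is 2/11.

No rational of total degree below 5 reproduces all 8 coefficients; solving the [2/3] Pade equations on them gives f(τ) = (11*τ**2/27 - 6*τ/37 + 31/37)/((τ + 2/11)*(τ**2 - τ/4 - 10/3)), whose expansion matches every shown term.
Denominator factor (τ**2 - τ/4 - 10/3): discriminant 643/48, real irrational roots 1/8 + (1/24)*sqrt(1929) and 1/8 - (1/24)*sqrt(1929); poles of order 1, moduli 1/8 + (1/24)*sqrt(1929) and -1/8 + (1/24)*sqrt(1929).
Denominator factor (τ + 2/11): pole of order 1 at -2/11, modulus 2/11.
The radius of convergence is the smallest modulus among the singular points: 2/11.


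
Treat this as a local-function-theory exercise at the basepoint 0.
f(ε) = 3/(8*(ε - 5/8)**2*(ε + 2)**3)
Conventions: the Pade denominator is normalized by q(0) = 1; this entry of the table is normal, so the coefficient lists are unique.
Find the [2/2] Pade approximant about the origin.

Taylor coefficients needed (expand at 0): a_0 = 3/25, a_1 = 51/250, a_2 = 657/1250, a_3 = 12621/12500, a_4 = 99897/50000.
Write the denominator as Q(ε) = 1 + q1*ε + q2*ε^2. Requiring Q*f - P = O(ε^5) with deg P <= 2 kills the coefficients of ε^3..ε^4 in Q*f:
  ε^3: a_3 + q1*a_2 + q2*a_1 = 0, i.e. 12621/12500 + (657/1250)*q1 + (51/250)*q2 = 0.
  ε^4: a_4 + q1*a_3 + q2*a_2 = 0, i.e. 99897/50000 + (12621/12500)*q1 + (657/1250)*q2 = 0.
Solving this linear system: q1 = -854917/488060, q2 = -1064707/2440300.
The numerator is Q*f truncated at degree 2: P0 = a_0 = 3/25; P1 = a_1 + q1*a_0 = -15129/2440300; P2 = a_2 + q1*a_1 + q2*a_0 = 565683/4880600.

The Pade approximant has numerator coefficients [3/25, -15129/2440300, 565683/4880600]; denominator coefficients [1, -854917/488060, -1064707/2440300].


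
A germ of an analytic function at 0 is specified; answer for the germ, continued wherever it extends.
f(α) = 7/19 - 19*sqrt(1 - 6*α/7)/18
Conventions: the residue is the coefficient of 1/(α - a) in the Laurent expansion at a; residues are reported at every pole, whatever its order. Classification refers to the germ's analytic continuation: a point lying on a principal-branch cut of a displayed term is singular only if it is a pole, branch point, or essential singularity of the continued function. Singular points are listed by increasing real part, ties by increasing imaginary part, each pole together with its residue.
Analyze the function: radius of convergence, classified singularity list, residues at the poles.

Radius of convergence at 0: 7/6.
At 7/6: an algebraic (square-root) branch point.

Branch term (-19/18)*sqrt(1 - α/(7/6)): its argument vanishes at α = 7/6, a square-root branch point, modulus 7/6.
The radius of convergence is the smallest modulus among the singular points: 7/6.


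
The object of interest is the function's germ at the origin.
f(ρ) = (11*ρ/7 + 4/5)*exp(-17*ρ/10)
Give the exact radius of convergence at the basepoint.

The factor exp(-17*ρ/10) is entire and contributes no finite singular point.
The polynomial part has no poles.
No finite singular points: the Taylor series at 0 converges everywhere.

The radius of convergence is infinite.


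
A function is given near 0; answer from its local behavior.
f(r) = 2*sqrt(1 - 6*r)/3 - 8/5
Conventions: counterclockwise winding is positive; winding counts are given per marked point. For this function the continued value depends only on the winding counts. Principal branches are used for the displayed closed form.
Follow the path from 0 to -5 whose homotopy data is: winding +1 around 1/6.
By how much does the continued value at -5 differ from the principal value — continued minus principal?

Continued minus principal equals -(4/3)*sqrt(31).

The rational part is single-valued and drops out of the difference; each branch term changes only by its own monodromy.
(2/3)*sqrt(1 - r/(1/6)): winding +1 is odd, the square root flips sign, contributing -2*(2/3)*sqrt(1 - (-5)/(1/6)) = -2*(2/3)*sqrt(31) = -(4/3)*sqrt(31).
Summing the contributions at r = -5 gives -(4/3)*sqrt(31).


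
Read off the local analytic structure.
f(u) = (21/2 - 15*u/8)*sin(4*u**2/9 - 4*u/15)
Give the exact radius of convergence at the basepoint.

The factor sin(4*u**2/9 - 4*u/15) is entire and contributes no finite singular point.
The polynomial part has no poles.
No finite singular points: the Taylor series at 0 converges everywhere.

The radius of convergence is infinite.


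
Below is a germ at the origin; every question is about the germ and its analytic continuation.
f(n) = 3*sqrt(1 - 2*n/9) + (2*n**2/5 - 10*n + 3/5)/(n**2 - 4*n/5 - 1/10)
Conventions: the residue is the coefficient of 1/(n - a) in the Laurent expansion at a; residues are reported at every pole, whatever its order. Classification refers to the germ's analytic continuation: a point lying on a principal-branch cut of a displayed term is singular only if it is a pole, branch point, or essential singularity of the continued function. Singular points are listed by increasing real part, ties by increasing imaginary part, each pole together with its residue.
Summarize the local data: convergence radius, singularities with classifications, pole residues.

Denominator factor (n**2 - 4*n/5 - 1/10): discriminant 26/25, real irrational roots 2/5 + (1/10)*sqrt(26) and 2/5 - (1/10)*sqrt(26); poles of order 1, moduli 2/5 + (1/10)*sqrt(26) and -2/5 + (1/10)*sqrt(26).
Branch term (3)*sqrt(1 - n/(9/2)): its argument vanishes at n = 9/2, a square-root branch point, modulus 9/2.
The radius of convergence is the smallest modulus among the singular points: -2/5 + (1/10)*sqrt(26).
The branch term is analytic at 2/5 - (1/10)*sqrt(26) and contributes nothing to the residue; only the rational part matters.
The factor n**2 - 4*n/5 - 1/10 splits as (n - a)(n - a') with a = 2/5 - (1/10)*sqrt(26), a' = 2/5 + (1/10)*sqrt(26). At the order-1 pole a set g(n) = (n - a)*(rational part) = [2*n**2/5 - 10*n + 3/5] / (n - a').
Simple pole: residue = g(a) at a = 2/5 - (1/10)*sqrt(26), which is -121/25 + (202/325)*sqrt(26).
The branch term is analytic at 2/5 + (1/10)*sqrt(26) and contributes nothing to the residue; only the rational part matters.
The factor n**2 - 4*n/5 - 1/10 splits as (n - a)(n - a') with a = 2/5 + (1/10)*sqrt(26), a' = 2/5 - (1/10)*sqrt(26). At the order-1 pole a set g(n) = (n - a)*(rational part) = [2*n**2/5 - 10*n + 3/5] / (n - a').
Simple pole: residue = g(a) at a = 2/5 + (1/10)*sqrt(26), which is -121/25 - (202/325)*sqrt(26).
List the singular points by increasing real part (a conjugate pair: the negative imaginary part first).

Radius of convergence at 0: -2/5 + (1/10)*sqrt(26).
At 2/5 - (1/10)*sqrt(26): a pole of order 1; residue -121/25 + (202/325)*sqrt(26).
At 2/5 + (1/10)*sqrt(26): a pole of order 1; residue -121/25 - (202/325)*sqrt(26).
At 9/2: an algebraic (square-root) branch point.


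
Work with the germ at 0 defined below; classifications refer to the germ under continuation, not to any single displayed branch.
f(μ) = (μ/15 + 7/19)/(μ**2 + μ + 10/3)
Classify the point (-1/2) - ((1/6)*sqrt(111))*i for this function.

The denominator factor μ**2 + μ + 10/3 vanishes at (-1/2) - ((1/6)*sqrt(111))*i and appears to the power 1; the numerator there equals (191/570) - ((1/90)*sqrt(111))*i, nonzero, and no other factor vanishes.
Hence a pole whose order is the multiplicity, 1.

The point is a pole of order 1.


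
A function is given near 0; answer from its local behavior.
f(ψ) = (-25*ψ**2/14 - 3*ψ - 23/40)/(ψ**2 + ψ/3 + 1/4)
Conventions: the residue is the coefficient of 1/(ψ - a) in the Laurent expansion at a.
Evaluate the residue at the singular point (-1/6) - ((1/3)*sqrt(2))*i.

The residue is (-101/84) + ((49/240)*sqrt(2))*i.

The factor ψ**2 + ψ/3 + 1/4 splits as (ψ - a)(ψ - a') with a = (-1/6) - ((1/3)*sqrt(2))*i, a' = (-1/6) + ((1/3)*sqrt(2))*i. At the order-1 pole a set g(ψ) = (ψ - a)*f(ψ) = [-25*ψ**2/14 - 3*ψ - 23/40] / (ψ - a').
Simple pole: residue = g(a) at a = (-1/6) - ((1/3)*sqrt(2))*i, which is (-101/84) + ((49/240)*sqrt(2))*i.


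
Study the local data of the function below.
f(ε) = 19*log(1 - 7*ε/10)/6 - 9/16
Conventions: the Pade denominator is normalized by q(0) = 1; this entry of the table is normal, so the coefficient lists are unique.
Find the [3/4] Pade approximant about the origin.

Taylor coefficients needed (expand at 0): a_0 = -9/16, a_1 = -133/60, a_2 = -931/1200, a_3 = -6517/18000, a_4 = -45619/240000, a_5 = -319333/3000000, a_6 = -2235331/36000000, a_7 = -2235331/60000000.
Write the denominator as Q(ε) = 1 + q1*ε + q2*ε^2 + q3*ε^3 + q4*ε^4. Requiring Q*f - P = O(ε^8) with deg P <= 3 kills the coefficients of ε^4..ε^7 in Q*f:
  ε^4: a_4 + q1*a_3 + q2*a_2 + q3*a_1 + q4*a_0 = 0, i.e. -45619/240000 + (-6517/18000)*q1 + (-931/1200)*q2 + (-133/60)*q3 + (-9/16)*q4 = 0.
  ε^5: a_5 + q1*a_4 + q2*a_3 + q3*a_2 + q4*a_1 = 0, i.e. -319333/3000000 + (-45619/240000)*q1 + (-6517/18000)*q2 + (-931/1200)*q3 + (-133/60)*q4 = 0.
  ε^6: a_6 + q1*a_5 + q2*a_4 + q3*a_3 + q4*a_2 = 0, i.e. -2235331/36000000 + (-319333/3000000)*q1 + (-45619/240000)*q2 + (-6517/18000)*q3 + (-931/1200)*q4 = 0.
  ε^7: a_7 + q1*a_6 + q2*a_5 + q3*a_4 + q4*a_3 = 0, i.e. -2235331/60000000 + (-2235331/36000000)*q1 + (-319333/3000000)*q2 + (-45619/240000)*q3 + (-6517/18000)*q4 = 0.
Solving this linear system: q1 = -9318/7955, q2 = 31017/79550, q3 = -61201/1988750, q4 = -19551/39775000.
The numerator is Q*f truncated at degree 3: P0 = a_0 = -9/16; P1 = a_1 + q1*a_0 = -297413/190920; P2 = a_2 + q1*a_1 + q2*a_0 = 6114451/3818400; P3 = a_3 + q1*a_2 + q2*a_1 + q3*a_0 = -85992109/286380000.

The Pade approximant has numerator coefficients [-9/16, -297413/190920, 6114451/3818400, -85992109/286380000]; denominator coefficients [1, -9318/7955, 31017/79550, -61201/1988750, -19551/39775000].


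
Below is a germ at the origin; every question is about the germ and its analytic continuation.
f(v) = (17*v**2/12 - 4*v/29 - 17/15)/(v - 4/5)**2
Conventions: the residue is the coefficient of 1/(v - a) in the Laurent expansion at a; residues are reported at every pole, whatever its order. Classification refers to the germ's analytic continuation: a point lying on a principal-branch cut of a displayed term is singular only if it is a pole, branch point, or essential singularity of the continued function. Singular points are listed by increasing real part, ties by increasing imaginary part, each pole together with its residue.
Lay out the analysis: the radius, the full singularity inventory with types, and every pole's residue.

Denominator factor (v - 4/5)^2: pole of order 2 at 4/5, modulus 4/5.
The radius of convergence is the smallest modulus among the singular points: 4/5.
At the order-2 pole 4/5 set g(v) = (v - (4/5))^2*f(v) = 17*v**2/12 - 4*v/29 - 17/15.
Order-2 pole: residue = g'(a); g'(4/5) = 926/435, so the residue is 926/435.

Radius of convergence at 0: 4/5.
At 4/5: a pole of order 2; residue 926/435.


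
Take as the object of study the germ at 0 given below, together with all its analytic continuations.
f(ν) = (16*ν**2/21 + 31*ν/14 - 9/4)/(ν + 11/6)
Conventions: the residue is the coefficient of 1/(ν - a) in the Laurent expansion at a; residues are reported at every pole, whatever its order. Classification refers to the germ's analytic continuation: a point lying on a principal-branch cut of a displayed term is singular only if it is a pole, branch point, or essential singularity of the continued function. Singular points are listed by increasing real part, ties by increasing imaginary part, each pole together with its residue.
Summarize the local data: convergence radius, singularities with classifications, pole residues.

Radius of convergence at 0: 11/6.
At -11/6: a pole of order 1; residue -1417/378.

Denominator factor (ν + 11/6): pole of order 1 at -11/6, modulus 11/6.
The radius of convergence is the smallest modulus among the singular points: 11/6.
At the order-1 pole -11/6 set g(ν) = (ν - (-11/6))*f(ν) = 16*ν**2/21 + 31*ν/14 - 9/4.
Simple pole: residue = g(a) at a = -11/6, which is -1417/378.


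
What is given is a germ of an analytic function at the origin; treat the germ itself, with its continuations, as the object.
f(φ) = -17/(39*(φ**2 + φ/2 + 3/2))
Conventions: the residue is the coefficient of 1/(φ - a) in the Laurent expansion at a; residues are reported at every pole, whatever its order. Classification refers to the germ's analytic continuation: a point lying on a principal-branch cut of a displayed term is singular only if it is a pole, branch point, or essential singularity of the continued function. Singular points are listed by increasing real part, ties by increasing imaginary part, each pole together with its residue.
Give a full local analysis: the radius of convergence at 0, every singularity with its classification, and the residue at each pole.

Denominator factor (φ**2 + φ/2 + 3/2): discriminant -23/4, complex-conjugate roots (-1/4) + ((1/4)*sqrt(23))*i and (-1/4) - ((1/4)*sqrt(23))*i; poles of order 1, moduli (1/2)*sqrt(6) and (1/2)*sqrt(6).
The radius of convergence is the smallest modulus among the singular points: (1/2)*sqrt(6).
The factor φ**2 + φ/2 + 3/2 splits as (φ - a)(φ - a') with a = (-1/4) - ((1/4)*sqrt(23))*i, a' = (-1/4) + ((1/4)*sqrt(23))*i. At the order-1 pole a set g(φ) = (φ - a)*f(φ) = [-17/39] / (φ - a').
Simple pole: residue = g(a) at a = (-1/4) - ((1/4)*sqrt(23))*i, which is -((34/897)*sqrt(23))*i.
The factor φ**2 + φ/2 + 3/2 splits as (φ - a)(φ - a') with a = (-1/4) + ((1/4)*sqrt(23))*i, a' = (-1/4) - ((1/4)*sqrt(23))*i. At the order-1 pole a set g(φ) = (φ - a)*f(φ) = [-17/39] / (φ - a').
Simple pole: residue = g(a) at a = (-1/4) + ((1/4)*sqrt(23))*i, which is ((34/897)*sqrt(23))*i.
List the singular points by increasing real part (a conjugate pair: the negative imaginary part first).

Radius of convergence at 0: (1/2)*sqrt(6).
At (-1/4) - ((1/4)*sqrt(23))*i: a pole of order 1; residue -((34/897)*sqrt(23))*i.
At (-1/4) + ((1/4)*sqrt(23))*i: a pole of order 1; residue ((34/897)*sqrt(23))*i.


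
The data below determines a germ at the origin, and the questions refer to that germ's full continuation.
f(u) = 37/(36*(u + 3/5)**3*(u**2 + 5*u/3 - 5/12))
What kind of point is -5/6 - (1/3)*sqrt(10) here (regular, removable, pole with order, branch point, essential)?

The denominator factor u**2 + 5*u/3 - 5/12 vanishes at -5/6 - (1/3)*sqrt(10) and appears to the power 1; the numerator there equals 37/36, nonzero, and no other factor vanishes.
Hence a pole whose order is the multiplicity, 1.

The point is a pole of order 1.


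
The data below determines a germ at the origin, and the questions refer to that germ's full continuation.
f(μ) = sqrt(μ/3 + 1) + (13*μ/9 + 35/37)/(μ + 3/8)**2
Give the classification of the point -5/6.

Denominator factors: μ + 3/8 = -11/24 at μ = -5/6 — none vanishes.
Branch term sqrt(1 - μ/(-3)): argument at -5/6 is 13/18, nonzero, so -5/6 is not its branch point (a point on a principal cut is still regular for the continued germ).
So the germ continues analytically to -5/6.

The point is a regular point.


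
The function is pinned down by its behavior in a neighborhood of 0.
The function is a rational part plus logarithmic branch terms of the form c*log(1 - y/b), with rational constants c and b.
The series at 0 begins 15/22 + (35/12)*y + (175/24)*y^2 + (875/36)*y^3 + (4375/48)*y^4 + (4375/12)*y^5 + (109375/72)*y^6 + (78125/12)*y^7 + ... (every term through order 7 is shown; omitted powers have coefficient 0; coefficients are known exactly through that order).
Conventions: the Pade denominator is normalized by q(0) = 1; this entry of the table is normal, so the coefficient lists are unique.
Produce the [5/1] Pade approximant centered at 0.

The Pade approximant has numerator coefficients [15/22, 5/66, -175/36, -875/144, -4375/432, -4375/288]; denominator coefficients [1, -25/6].

Taylor coefficients needed (read off): a_0 = 15/22, a_1 = 35/12, a_2 = 175/24, a_3 = 875/36, a_4 = 4375/48, a_5 = 4375/12, a_6 = 109375/72.
Write the denominator as Q(y) = 1 + q1*y. Requiring Q*f - P = O(y^7) with deg P <= 5 kills the coefficients of y^6..y^6 in Q*f:
  y^6: a_6 + q1*a_5 = 0, i.e. 109375/72 + (4375/12)*q1 = 0.
Solving this linear system: q1 = -25/6.
The numerator is Q*f truncated at degree 5: P0 = a_0 = 15/22; P1 = a_1 + q1*a_0 = 5/66; P2 = a_2 + q1*a_1 = -175/36; P3 = a_3 + q1*a_2 = -875/144; P4 = a_4 + q1*a_3 = -4375/432; P5 = a_5 + q1*a_4 = -4375/288.


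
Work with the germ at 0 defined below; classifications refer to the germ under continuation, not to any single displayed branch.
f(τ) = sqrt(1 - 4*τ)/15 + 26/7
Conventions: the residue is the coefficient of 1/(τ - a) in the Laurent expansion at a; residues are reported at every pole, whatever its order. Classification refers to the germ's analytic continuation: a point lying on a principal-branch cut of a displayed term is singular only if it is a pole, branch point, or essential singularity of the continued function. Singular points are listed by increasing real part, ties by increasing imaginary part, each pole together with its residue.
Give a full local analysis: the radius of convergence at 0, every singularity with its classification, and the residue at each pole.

Radius of convergence at 0: 1/4.
At 1/4: an algebraic (square-root) branch point.

Branch term (1/15)*sqrt(1 - τ/(1/4)): its argument vanishes at τ = 1/4, a square-root branch point, modulus 1/4.
The radius of convergence is the smallest modulus among the singular points: 1/4.


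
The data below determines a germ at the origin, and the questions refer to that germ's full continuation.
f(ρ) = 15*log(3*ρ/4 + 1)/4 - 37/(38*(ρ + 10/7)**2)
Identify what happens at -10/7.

The point is a pole of order 2.

The denominator factor ρ + 10/7 vanishes at -10/7 and appears to the power 2; the numerator there equals -37/38, nonzero, and no other factor vanishes.
The branch terms are analytic at this point.
Hence a pole whose order is the multiplicity, 2.


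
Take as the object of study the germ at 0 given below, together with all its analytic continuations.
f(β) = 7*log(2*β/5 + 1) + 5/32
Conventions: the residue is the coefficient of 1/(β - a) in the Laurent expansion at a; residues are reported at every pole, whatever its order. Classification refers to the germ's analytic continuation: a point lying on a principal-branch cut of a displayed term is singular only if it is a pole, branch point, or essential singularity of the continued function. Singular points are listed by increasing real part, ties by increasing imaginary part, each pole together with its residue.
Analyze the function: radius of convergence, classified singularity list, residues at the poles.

Branch term (7)*log(1 - β/(-5/2)): its argument vanishes at β = -5/2, a logarithmic branch point, modulus 5/2.
The radius of convergence is the smallest modulus among the singular points: 5/2.

Radius of convergence at 0: 5/2.
At -5/2: a logarithmic branch point.


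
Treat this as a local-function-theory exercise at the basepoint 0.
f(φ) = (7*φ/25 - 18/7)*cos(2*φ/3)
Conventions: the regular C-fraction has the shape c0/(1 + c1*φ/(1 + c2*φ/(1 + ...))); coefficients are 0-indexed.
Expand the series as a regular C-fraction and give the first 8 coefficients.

The regular C-fraction coefficients are [-18/7, 49/450, -47401/22050, 100/49, 12250/142203, 485149/21330450, -66433201/218317050, 94802/485149].

Taylor coefficients (expand at 0): a_0 = -18/7, a_1 = 7/25, a_2 = 4/7, a_3 = -14/225, a_4 = -4/189, a_5 = 14/6075, a_6 = 8/25515, a_7 = -28/820125.
c0 = a_0 = -18/7. Peel one level at a time: if S = 1 + c*φ/S' with S'(0) = 1, then c is the φ-coefficient of S and S' = c*φ/(S - 1).
S_1 = c0/f = 1 + (49/450)*φ + (47401/202500)*φ^2 + ...; c1 = 49/450.
S_2 = c1*φ/(S_1 - 1) = 1 + (-47401/22050)*φ + (94802/21609)*φ^2 + ...; c2 = -47401/22050.
S_3 = c2*φ/(S_2 - 1) = 1 + (100/49)*φ + (-25000/142203)*φ^2 + ...; c3 = 100/49.
S_4 = c3*φ/(S_3 - 1) = 1 + (12250/142203)*φ + (-118861505/60665079627)*φ^2 + ...; c4 = 12250/142203.
S_5 = c4*φ/(S_4 - 1) = 1 + (485149/21330450)*φ + (66433201/9598702500)*φ^2 + ...; c5 = 485149/21330450.
S_6 = c5*φ/(S_5 - 1) = 1 + (-66433201/218317050)*φ + (3149000160601/52958149245225)*φ^2 + ...; c6 = -66433201/218317050.
S_7 = c6*φ/(S_6 - 1) = 1 + (94802/485149)*φ + ...; c7 = 94802/485149.


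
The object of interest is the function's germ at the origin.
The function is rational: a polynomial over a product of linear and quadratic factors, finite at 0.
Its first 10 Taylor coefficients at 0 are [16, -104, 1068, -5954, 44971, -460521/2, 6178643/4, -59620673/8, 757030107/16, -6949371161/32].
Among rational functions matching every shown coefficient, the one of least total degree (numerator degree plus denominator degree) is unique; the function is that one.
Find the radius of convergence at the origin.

The radius of convergence is -11/2 + (1/2)*sqrt(129).

No rational of total degree below 8 reproduces all 10 coefficients; solving the [0/8] Pade equations on them gives f(n) = 4/((n**2 - 2*n - 1/2)**3*(n**2 + 11*n - 2)), whose expansion matches every shown term.
Denominator factor (n**2 - 2*n - 1/2)^3: discriminant 6, real irrational roots 1 + (1/2)*sqrt(6) and 1 - (1/2)*sqrt(6); poles of order 3, moduli 1 + (1/2)*sqrt(6) and -1 + (1/2)*sqrt(6).
Denominator factor (n**2 + 11*n - 2): discriminant 129, real irrational roots -11/2 + (1/2)*sqrt(129) and -11/2 - (1/2)*sqrt(129); poles of order 1, moduli -11/2 + (1/2)*sqrt(129) and 11/2 + (1/2)*sqrt(129).
The radius of convergence is the smallest modulus among the singular points: -11/2 + (1/2)*sqrt(129).


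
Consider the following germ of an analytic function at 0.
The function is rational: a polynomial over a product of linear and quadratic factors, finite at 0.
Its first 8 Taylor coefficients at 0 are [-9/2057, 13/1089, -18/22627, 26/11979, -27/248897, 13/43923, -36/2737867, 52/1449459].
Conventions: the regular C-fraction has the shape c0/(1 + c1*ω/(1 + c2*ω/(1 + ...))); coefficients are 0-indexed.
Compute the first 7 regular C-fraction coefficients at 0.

Taylor coefficients (read off): a_0 = -9/2057, a_1 = 13/1089, a_2 = -18/22627, a_3 = 26/11979, a_4 = -27/248897, a_5 = 13/43923, a_6 = -36/2737867.
c0 = a_0 = -9/2057. Peel one level at a time: if S = 1 + c*ω/S' with S'(0) = 1, then c is the ω-coefficient of S and S' = c*ω/(S - 1).
S_1 = c0/f = 1 + (221/81)*ω + (524129/72171)*ω^2 + ...; c1 = 221/81.
S_2 = c1*ω/(S_1 - 1) = 1 + (-524129/196911)*ω + (-1048258/5909761)*ω^2 + ...; c2 = -524129/196911.
S_3 = c2*ω/(S_2 - 1) = 1 + (-162/2431)*ω + (-6561/5765419)*ω^2 + ...; c3 = -162/2431.
S_4 = c3*ω/(S_3 - 1) = 1 + (-17901/1048258)*ω + (51518414779/1098844834564)*ω^2 + ...; c4 = -17901/1048258.
S_5 = c4*ω/(S_4 - 1) = 1 + (233114999/84908898)*ω + (281631876100/37826914059)*ω^2 + ...; c5 = 233114999/84908898.
S_6 = c5*ω/(S_5 - 1) = 1 + (-563263752200/207705464109)*ω + ...; c6 = -563263752200/207705464109.

The regular C-fraction coefficients are [-9/2057, 221/81, -524129/196911, -162/2431, -17901/1048258, 233114999/84908898, -563263752200/207705464109].


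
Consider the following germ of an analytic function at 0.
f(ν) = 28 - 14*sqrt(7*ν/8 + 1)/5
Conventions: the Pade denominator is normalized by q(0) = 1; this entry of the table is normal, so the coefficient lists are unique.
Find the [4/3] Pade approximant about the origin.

The Pade approximant has numerator coefficients [126/5, 637/20, 343/32, 7203/10240, -16807/1310720]; denominator coefficients [1, 21/16, 245/512, 343/8192].

Taylor coefficients needed (expand at 0): a_0 = 126/5, a_1 = -49/40, a_2 = 343/1280, a_3 = -2401/20480, a_4 = 16807/262144, a_5 = -823543/20971520, a_6 = 17294403/671088640, a_7 = -190238433/10737418240.
Write the denominator as Q(ν) = 1 + q1*ν + q2*ν^2 + q3*ν^3. Requiring Q*f - P = O(ν^8) with deg P <= 4 kills the coefficients of ν^5..ν^7 in Q*f:
  ν^5: a_5 + q1*a_4 + q2*a_3 + q3*a_2 = 0, i.e. -823543/20971520 + (16807/262144)*q1 + (-2401/20480)*q2 + (343/1280)*q3 = 0.
  ν^6: a_6 + q1*a_5 + q2*a_4 + q3*a_3 = 0, i.e. 17294403/671088640 + (-823543/20971520)*q1 + (16807/262144)*q2 + (-2401/20480)*q3 = 0.
  ν^7: a_7 + q1*a_6 + q2*a_5 + q3*a_4 = 0, i.e. -190238433/10737418240 + (17294403/671088640)*q1 + (-823543/20971520)*q2 + (16807/262144)*q3 = 0.
Solving this linear system: q1 = 21/16, q2 = 245/512, q3 = 343/8192.
The numerator is Q*f truncated at degree 4: P0 = a_0 = 126/5; P1 = a_1 + q1*a_0 = 637/20; P2 = a_2 + q1*a_1 + q2*a_0 = 343/32; P3 = a_3 + q1*a_2 + q2*a_1 + q3*a_0 = 7203/10240; P4 = a_4 + q1*a_3 + q2*a_2 + q3*a_1 = -16807/1310720.


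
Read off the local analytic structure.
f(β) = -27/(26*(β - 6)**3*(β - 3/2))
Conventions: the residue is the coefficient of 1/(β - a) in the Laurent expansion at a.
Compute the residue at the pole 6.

The residue is -4/351.

At the order-3 pole 6 set g(β) = (β - (6))^3*f(β) = -27/(26*(β - 3/2)).
Order-3 pole: residue = g''(a)/2; g''(6) = -8/351, so the residue is -4/351.


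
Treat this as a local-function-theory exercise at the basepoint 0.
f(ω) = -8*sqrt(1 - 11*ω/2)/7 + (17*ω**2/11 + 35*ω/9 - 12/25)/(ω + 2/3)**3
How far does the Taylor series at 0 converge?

The radius of convergence is 2/11.

Denominator factor (ω + 2/3)^3: pole of order 3 at -2/3, modulus 2/3.
Branch term (-8/7)*sqrt(1 - ω/(2/11)): its argument vanishes at ω = 2/11, a square-root branch point, modulus 2/11.
The radius of convergence is the smallest modulus among the singular points: 2/11.


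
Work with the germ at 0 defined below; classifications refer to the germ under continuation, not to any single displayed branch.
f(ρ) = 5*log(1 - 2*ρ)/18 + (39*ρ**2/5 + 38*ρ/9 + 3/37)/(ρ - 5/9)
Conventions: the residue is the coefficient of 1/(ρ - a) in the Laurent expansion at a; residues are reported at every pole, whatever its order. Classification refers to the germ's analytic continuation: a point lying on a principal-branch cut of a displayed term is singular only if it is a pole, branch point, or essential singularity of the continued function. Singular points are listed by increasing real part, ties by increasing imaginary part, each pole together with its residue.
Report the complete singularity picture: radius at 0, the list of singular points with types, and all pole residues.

Radius of convergence at 0: 1/2.
At 1/2: a logarithmic branch point.
At 5/9: a pole of order 1; residue 14488/2997.

Denominator factor (ρ - 5/9): pole of order 1 at 5/9, modulus 5/9.
Branch term (5/18)*log(1 - ρ/(1/2)): its argument vanishes at ρ = 1/2, a logarithmic branch point, modulus 1/2.
The radius of convergence is the smallest modulus among the singular points: 1/2.
The branch term is analytic at 5/9 and contributes nothing to the residue; only the rational part matters.
At the order-1 pole 5/9 set g(ρ) = (ρ - (5/9))*(rational part) = 39*ρ**2/5 + 38*ρ/9 + 3/37.
Simple pole: residue = g(a) at a = 5/9, which is 14488/2997.
List the singular points by increasing real part (a conjugate pair: the negative imaginary part first).


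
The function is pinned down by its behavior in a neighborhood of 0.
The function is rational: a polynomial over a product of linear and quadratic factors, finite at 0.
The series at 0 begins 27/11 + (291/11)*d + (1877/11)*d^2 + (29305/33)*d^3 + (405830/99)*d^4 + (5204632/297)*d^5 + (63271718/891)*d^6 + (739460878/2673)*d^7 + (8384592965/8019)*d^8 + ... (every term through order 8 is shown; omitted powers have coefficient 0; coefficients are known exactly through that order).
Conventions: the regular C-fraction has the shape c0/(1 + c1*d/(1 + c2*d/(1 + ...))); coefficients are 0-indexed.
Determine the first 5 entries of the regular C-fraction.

Taylor coefficients (read off): a_0 = 27/11, a_1 = 291/11, a_2 = 1877/11, a_3 = 29305/33, a_4 = 405830/99.
c0 = a_0 = 27/11. Peel one level at a time: if S = 1 + c*d/S' with S'(0) = 1, then c is the d-coefficient of S and S' = c*d/(S - 1).
S_1 = c0/f = 1 + (-97/9)*d + (3778/81)*d^2 + ...; c1 = -97/9.
S_2 = c1*d/(S_1 - 1) = 1 + (3778/873)*d + (75616/9409)*d^2 + ...; c2 = 3778/873.
S_3 = c2*d/(S_2 - 1) = 1 + (-340272/183233)*d + (8570643/7136642)*d^2 + ...; c3 = -340272/183233.
S_4 = c3*d/(S_3 - 1) = 1 + (277117457/428515872)*d + ...; c4 = 277117457/428515872.

The regular C-fraction coefficients are [27/11, -97/9, 3778/873, -340272/183233, 277117457/428515872].


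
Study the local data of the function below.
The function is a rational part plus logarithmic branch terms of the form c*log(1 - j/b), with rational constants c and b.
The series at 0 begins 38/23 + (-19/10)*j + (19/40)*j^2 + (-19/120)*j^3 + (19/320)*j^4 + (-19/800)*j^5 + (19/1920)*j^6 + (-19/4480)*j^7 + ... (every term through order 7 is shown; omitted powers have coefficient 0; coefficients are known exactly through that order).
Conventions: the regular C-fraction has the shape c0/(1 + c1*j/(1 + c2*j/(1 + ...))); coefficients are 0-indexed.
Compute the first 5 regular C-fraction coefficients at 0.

Taylor coefficients (read off): a_0 = 38/23, a_1 = -19/10, a_2 = 19/40, a_3 = -19/120, a_4 = 19/320.
c0 = a_0 = 38/23. Peel one level at a time: if S = 1 + c*j/S' with S'(0) = 1, then c is the j-coefficient of S and S' = c*j/(S - 1).
S_1 = c0/f = 1 + (23/20)*j + (207/200)*j^2 + ...; c1 = 23/20.
S_2 = c1*j/(S_1 - 1) = 1 + (-9/10)*j + (-1/48)*j^2 + ...; c2 = -9/10.
S_3 = c2*j/(S_2 - 1) = 1 + (-5/216)*j + (295/46656)*j^2 + ...; c3 = -5/216.
S_4 = c3*j/(S_3 - 1) = 1 + (59/216)*j + ...; c4 = 59/216.

The regular C-fraction coefficients are [38/23, 23/20, -9/10, -5/216, 59/216].


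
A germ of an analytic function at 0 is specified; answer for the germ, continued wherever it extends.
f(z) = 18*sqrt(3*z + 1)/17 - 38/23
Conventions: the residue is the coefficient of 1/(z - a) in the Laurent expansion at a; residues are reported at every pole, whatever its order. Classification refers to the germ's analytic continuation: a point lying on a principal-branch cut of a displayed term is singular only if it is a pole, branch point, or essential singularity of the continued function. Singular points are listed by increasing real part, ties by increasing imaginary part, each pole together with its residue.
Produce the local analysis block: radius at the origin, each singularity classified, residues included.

Radius of convergence at 0: 1/3.
At -1/3: an algebraic (square-root) branch point.

Branch term (18/17)*sqrt(1 - z/(-1/3)): its argument vanishes at z = -1/3, a square-root branch point, modulus 1/3.
The radius of convergence is the smallest modulus among the singular points: 1/3.


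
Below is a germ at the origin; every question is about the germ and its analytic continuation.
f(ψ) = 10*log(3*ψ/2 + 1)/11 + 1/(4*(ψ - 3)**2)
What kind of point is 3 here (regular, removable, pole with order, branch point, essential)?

The point is a pole of order 2.

The denominator factor ψ - 3 vanishes at 3 and appears to the power 2; the numerator there equals 1/4, nonzero, and no other factor vanishes.
The branch terms are analytic at this point.
Hence a pole whose order is the multiplicity, 2.


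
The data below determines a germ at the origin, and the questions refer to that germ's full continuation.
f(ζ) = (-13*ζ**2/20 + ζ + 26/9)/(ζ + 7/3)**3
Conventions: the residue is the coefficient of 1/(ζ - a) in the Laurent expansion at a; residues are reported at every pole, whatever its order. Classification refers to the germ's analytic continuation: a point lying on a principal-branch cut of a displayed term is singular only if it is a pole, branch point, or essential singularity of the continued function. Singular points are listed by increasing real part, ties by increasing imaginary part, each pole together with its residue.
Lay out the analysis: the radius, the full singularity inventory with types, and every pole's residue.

Radius of convergence at 0: 7/3.
At -7/3: a pole of order 3; residue -13/20.

Denominator factor (ζ + 7/3)^3: pole of order 3 at -7/3, modulus 7/3.
The radius of convergence is the smallest modulus among the singular points: 7/3.
At the order-3 pole -7/3 set g(ζ) = (ζ - (-7/3))^3*f(ζ) = -13*ζ**2/20 + ζ + 26/9.
Order-3 pole: residue = g''(a)/2; g''(-7/3) = -13/10, so the residue is -13/20.


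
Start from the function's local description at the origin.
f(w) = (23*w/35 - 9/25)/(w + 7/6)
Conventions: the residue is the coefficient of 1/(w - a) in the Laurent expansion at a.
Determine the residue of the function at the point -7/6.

The residue is -169/150.

At the order-1 pole -7/6 set g(w) = (w - (-7/6))*f(w) = 23*w/35 - 9/25.
Simple pole: residue = g(a) at a = -7/6, which is -169/150.


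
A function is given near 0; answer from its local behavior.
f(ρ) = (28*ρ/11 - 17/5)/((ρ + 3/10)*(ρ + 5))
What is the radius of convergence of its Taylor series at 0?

Denominator factor (ρ + 5): pole of order 1 at -5, modulus 5.
Denominator factor (ρ + 3/10): pole of order 1 at -3/10, modulus 3/10.
The radius of convergence is the smallest modulus among the singular points: 3/10.

The radius of convergence is 3/10.


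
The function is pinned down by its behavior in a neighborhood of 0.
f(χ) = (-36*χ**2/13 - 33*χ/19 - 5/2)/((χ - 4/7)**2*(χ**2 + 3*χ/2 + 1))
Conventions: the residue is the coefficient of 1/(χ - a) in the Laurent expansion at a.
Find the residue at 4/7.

At the order-2 pole 4/7 set g(χ) = (χ - (4/7))^2*f(χ) = (-36*χ**2/13 - 33*χ/19 - 5/2)/(χ**2 + 3*χ/2 + 1).
Order-2 pole: residue = g'(a); g'(4/7) = 2173493/11311612, so the residue is 2173493/11311612.

The residue is 2173493/11311612.


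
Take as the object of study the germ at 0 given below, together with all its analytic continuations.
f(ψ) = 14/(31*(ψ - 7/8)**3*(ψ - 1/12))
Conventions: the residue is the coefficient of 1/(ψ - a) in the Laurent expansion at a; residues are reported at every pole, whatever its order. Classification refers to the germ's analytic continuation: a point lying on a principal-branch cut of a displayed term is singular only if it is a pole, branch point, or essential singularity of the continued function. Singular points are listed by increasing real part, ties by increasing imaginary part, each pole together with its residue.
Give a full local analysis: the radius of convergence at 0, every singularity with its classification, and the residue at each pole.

Radius of convergence at 0: 1/12.
At 1/12: a pole of order 1; residue -193536/212629.
At 7/8: a pole of order 3; residue 193536/212629.

Denominator factor (ψ - 1/12): pole of order 1 at 1/12, modulus 1/12.
Denominator factor (ψ - 7/8)^3: pole of order 3 at 7/8, modulus 7/8.
The radius of convergence is the smallest modulus among the singular points: 1/12.
At the order-1 pole 1/12 set g(ψ) = (ψ - (1/12))*f(ψ) = 14/(31*(ψ - 7/8)**3).
Simple pole: residue = g(a) at a = 1/12, which is -193536/212629.
At the order-3 pole 7/8 set g(ψ) = (ψ - (7/8))^3*f(ψ) = 14/(31*(ψ - 1/12)).
Order-3 pole: residue = g''(a)/2; g''(7/8) = 387072/212629, so the residue is 193536/212629.
List the singular points by increasing real part (a conjugate pair: the negative imaginary part first).


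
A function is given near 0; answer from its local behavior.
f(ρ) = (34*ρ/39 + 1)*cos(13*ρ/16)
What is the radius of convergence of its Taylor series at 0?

The factor cos(13*ρ/16) is entire and contributes no finite singular point.
The polynomial part has no poles.
No finite singular points: the Taylor series at 0 converges everywhere.

The radius of convergence is infinite.


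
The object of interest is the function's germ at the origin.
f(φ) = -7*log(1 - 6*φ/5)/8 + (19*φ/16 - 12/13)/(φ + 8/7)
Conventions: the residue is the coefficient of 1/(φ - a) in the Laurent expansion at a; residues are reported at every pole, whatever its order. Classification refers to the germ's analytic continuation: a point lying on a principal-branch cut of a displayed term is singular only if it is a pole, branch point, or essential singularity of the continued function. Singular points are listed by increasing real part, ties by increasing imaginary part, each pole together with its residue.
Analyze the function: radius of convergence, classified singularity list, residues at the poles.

Radius of convergence at 0: 5/6.
At -8/7: a pole of order 1; residue -415/182.
At 5/6: a logarithmic branch point.

Denominator factor (φ + 8/7): pole of order 1 at -8/7, modulus 8/7.
Branch term (-7/8)*log(1 - φ/(5/6)): its argument vanishes at φ = 5/6, a logarithmic branch point, modulus 5/6.
The radius of convergence is the smallest modulus among the singular points: 5/6.
The branch term is analytic at -8/7 and contributes nothing to the residue; only the rational part matters.
At the order-1 pole -8/7 set g(φ) = (φ - (-8/7))*(rational part) = 19*φ/16 - 12/13.
Simple pole: residue = g(a) at a = -8/7, which is -415/182.
List the singular points by increasing real part (a conjugate pair: the negative imaginary part first).


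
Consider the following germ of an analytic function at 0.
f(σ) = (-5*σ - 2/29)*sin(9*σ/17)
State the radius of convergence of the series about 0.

The factor sin(9*σ/17) is entire and contributes no finite singular point.
The polynomial part has no poles.
No finite singular points: the Taylor series at 0 converges everywhere.

The radius of convergence is infinite.


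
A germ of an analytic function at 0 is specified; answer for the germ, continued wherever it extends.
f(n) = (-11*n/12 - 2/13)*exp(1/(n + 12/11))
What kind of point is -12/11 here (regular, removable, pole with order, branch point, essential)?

The point is an essential singularity.

The exponent 1/(n - (-12/11)) has a pole at -12/11, so exp(1/(n - (-12/11))) takes every nonzero value near it: an essential singularity (not a pole of any order).


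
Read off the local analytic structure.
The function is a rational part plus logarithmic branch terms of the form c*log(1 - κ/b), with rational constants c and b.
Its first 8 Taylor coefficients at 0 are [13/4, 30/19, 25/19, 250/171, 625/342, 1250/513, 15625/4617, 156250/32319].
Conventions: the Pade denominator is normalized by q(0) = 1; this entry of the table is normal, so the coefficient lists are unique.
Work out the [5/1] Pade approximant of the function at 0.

Taylor coefficients needed (read off): a_0 = 13/4, a_1 = 30/19, a_2 = 25/19, a_3 = 250/171, a_4 = 625/342, a_5 = 1250/513, a_6 = 15625/4617.
Write the denominator as Q(κ) = 1 + q1*κ. Requiring Q*f - P = O(κ^7) with deg P <= 5 kills the coefficients of κ^6..κ^6 in Q*f:
  κ^6: a_6 + q1*a_5 = 0, i.e. 15625/4617 + (1250/513)*q1 = 0.
Solving this linear system: q1 = -25/18.
The numerator is Q*f truncated at degree 5: P0 = a_0 = 13/4; P1 = a_1 + q1*a_0 = -4015/1368; P2 = a_2 + q1*a_1 = -50/57; P3 = a_3 + q1*a_2 = -125/342; P4 = a_4 + q1*a_3 = -625/3078; P5 = a_5 + q1*a_4 = -625/6156.

The Pade approximant has numerator coefficients [13/4, -4015/1368, -50/57, -125/342, -625/3078, -625/6156]; denominator coefficients [1, -25/18].
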